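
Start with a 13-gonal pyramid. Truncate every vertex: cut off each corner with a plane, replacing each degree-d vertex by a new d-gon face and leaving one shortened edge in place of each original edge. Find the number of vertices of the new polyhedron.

52

The base solid has V = 14, E = 26, F = 14.
Truncation replaces each original edge-end by a new vertex, so V′ = 2E = 52.
Each original edge survives, and each old vertex of degree d contributes d new edges; summing degrees gives Σd = 2E, so E′ = E + 2E = 3E = 78.
Each original face survives and each original vertex becomes one new face: F′ = F + V = 28.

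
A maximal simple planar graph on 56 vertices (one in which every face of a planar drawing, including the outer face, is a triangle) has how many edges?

In a plane triangulation 3F = 2E and V − E + F = 2, so E = 3V − 6 = 3·56 − 6 = 162.

162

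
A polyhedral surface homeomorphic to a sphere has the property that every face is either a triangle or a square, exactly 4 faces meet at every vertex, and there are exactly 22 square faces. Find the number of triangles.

Let x be the number of triangles; then F = 22 + x.
Edge–face incidences: 2E = 4·22 + 3·x = 88 + 3x.
Every vertex has degree 4, so 4V = 2E.
Euler: V − E + F = 2 ⇒ (2E)/4 − E + (22 + x) = 2.
Multiply by 8: 2·(2E) − 4·(2E) + 8·(22 + x) = 16, i.e. 176 + 8x − 2·(88 + 3x) = 16.
Collecting terms: 2x = 16, so x = 8.
Then 2E = 88 + 3·8 = 112, so E = 56, V = 2E/4 = 28, F = 22 + 8 = 30.

8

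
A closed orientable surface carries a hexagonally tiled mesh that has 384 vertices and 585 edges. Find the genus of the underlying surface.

Every face is a hexagon and each edge borders two faces, so 6F = 2·585, giving F = 195.
χ = V − E + F = 384 − 585 + 195 = -6.
For a closed orientable surface χ = 2 − 2g, so g = (2 − (-6))/2 = 4.

4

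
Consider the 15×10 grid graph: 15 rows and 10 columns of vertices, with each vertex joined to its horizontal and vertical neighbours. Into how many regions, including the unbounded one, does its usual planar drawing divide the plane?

The grid has V = 15·10 = 150 vertices and E = 15·9 + 10·14 = 275 edges.
F = 2 − V + E = 2 − 150 + 275 = 127.

127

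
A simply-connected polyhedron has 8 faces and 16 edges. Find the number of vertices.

10

Here V − E + F = 2.
V = 2 + E − F = 2 + 16 − 8 = 10.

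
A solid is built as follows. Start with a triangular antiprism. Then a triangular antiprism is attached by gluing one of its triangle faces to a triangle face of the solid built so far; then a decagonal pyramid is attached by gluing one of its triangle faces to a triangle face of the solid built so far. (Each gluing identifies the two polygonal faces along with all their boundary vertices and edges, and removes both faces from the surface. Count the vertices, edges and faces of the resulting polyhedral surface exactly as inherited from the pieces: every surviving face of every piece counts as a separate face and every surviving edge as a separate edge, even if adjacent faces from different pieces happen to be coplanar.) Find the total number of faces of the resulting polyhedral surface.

A triangular antiprism: V=6, E=12, F=8.
Attach a triangular antiprism (V=6, E=12, F=8) along a 3-gon: merge 3 vertices and 3 edges, delete both glued faces → V=9, E=21, F=14.
Attach a decagonal pyramid (V=11, E=20, F=11) along a 3-gon: merge 3 vertices and 3 edges, delete both glued faces → V=17, E=38, F=23.
Check: V − E + F = 17 − 38 + 23 = 2.

23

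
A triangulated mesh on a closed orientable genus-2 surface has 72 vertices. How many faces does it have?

148

χ = 2 − 2·2 = -2, and every face is a triangle so 3F = 2E.
V − E + F = -2 with E = 3F/2 gives 72 − (3/2 − 1)·F = -2, so F = 148 and E = 222.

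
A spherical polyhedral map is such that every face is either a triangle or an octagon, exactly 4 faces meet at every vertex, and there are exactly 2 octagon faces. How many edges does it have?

32

Let x be the number of triangles; then F = 2 + x.
Edge–face incidences: 2E = 8·2 + 3·x = 16 + 3x.
Every vertex has degree 4, so 4V = 2E.
Euler: V − E + F = 2 ⇒ (2E)/4 − E + (2 + x) = 2.
Multiply by 8: 2·(2E) − 4·(2E) + 8·(2 + x) = 16, i.e. 16 + 8x − 2·(16 + 3x) = 16.
Collecting terms: 2x − 16 = 16, so 2x = 32, so x = 16.
Then 2E = 16 + 3·16 = 64, so E = 32, V = 2E/4 = 16, F = 2 + 16 = 18.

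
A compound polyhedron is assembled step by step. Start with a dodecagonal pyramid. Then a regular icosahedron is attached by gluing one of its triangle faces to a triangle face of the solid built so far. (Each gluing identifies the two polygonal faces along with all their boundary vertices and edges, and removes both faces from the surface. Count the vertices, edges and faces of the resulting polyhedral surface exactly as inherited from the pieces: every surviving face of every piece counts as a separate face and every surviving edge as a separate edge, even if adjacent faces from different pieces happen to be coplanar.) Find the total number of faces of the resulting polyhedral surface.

A dodecagonal pyramid: V=13, E=24, F=13.
Attach a regular icosahedron (V=12, E=30, F=20) along a 3-gon: merge 3 vertices and 3 edges, delete both glued faces → V=22, E=51, F=31.
Check: V − E + F = 22 − 51 + 31 = 2.

31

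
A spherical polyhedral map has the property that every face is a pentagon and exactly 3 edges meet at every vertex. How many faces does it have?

12

Each face has 5 edges and each edge borders two faces, so 2E = 5F.
Each vertex has degree 3, so 3V = 2E and hence V = 5F/3.
Euler: V − E + F = 2 ⇒ (5F/3) − (5F/2) + F = 2.
Multiply by 6: (10 − 15 + 6)F = 12, i.e. 1F = 12.
So F = 12, E = 5·12/2 = 30, V = 5·12/3 = 20.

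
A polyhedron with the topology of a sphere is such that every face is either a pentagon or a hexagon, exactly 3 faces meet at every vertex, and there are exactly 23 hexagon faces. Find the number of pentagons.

12

Let x be the number of pentagons; then F = 23 + x.
Edge–face incidences: 2E = 6·23 + 5·x = 138 + 5x.
Every vertex has degree 3, so 3V = 2E.
Euler: V − E + F = 2 ⇒ (2E)/3 − E + (23 + x) = 2.
Multiply by 6: 2·(2E) − 3·(2E) + 6·(23 + x) = 12, i.e. 138 + 6x − (138 + 5x) = 12.
Collecting terms: x = 12.
Then 2E = 138 + 5·12 = 198, so E = 99, V = 2E/3 = 66, F = 23 + 12 = 35.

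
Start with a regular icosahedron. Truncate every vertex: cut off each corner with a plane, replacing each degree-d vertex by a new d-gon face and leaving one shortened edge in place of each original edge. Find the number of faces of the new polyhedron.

The base solid has V = 12, E = 30, F = 20.
Truncation replaces each original edge-end by a new vertex, so V′ = 2E = 60.
Each original edge survives, and each old vertex of degree d contributes d new edges; summing degrees gives Σd = 2E, so E′ = E + 2E = 3E = 90.
Each original face survives and each original vertex becomes one new face: F′ = F + V = 32.

32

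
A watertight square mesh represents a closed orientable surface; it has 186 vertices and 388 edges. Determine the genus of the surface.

5

Every face is a square and each edge borders two faces, so 4F = 2·388, giving F = 194.
χ = V − E + F = 186 − 388 + 194 = -8.
For a closed orientable surface χ = 2 − 2g, so g = (2 − (-8))/2 = 5.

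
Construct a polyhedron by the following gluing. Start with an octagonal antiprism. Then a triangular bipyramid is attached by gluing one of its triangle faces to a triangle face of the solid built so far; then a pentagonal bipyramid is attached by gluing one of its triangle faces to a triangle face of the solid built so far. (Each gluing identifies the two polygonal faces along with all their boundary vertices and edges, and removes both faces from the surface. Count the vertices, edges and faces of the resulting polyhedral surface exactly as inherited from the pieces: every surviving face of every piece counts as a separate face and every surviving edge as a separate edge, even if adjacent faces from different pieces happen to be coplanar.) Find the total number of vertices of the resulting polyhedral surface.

An octagonal antiprism: V=16, E=32, F=18.
Attach a triangular bipyramid (V=5, E=9, F=6) along a 3-gon: merge 3 vertices and 3 edges, delete both glued faces → V=18, E=38, F=22.
Attach a pentagonal bipyramid (V=7, E=15, F=10) along a 3-gon: merge 3 vertices and 3 edges, delete both glued faces → V=22, E=50, F=30.
Check: V − E + F = 22 − 50 + 30 = 2.

22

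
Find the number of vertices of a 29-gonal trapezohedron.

60

The n-trapezohedron (dual of the n-antiprism) has V = 2·29 + 2 = 60, E = 4·29 = 116, F = 2·29 = 58.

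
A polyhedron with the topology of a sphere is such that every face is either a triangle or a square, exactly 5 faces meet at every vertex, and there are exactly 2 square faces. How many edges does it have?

Let x be the number of triangles; then F = 2 + x.
Edge–face incidences: 2E = 4·2 + 3·x = 8 + 3x.
Every vertex has degree 5, so 5V = 2E.
Euler: V − E + F = 2 ⇒ (2E)/5 − E + (2 + x) = 2.
Multiply by 10: 2·(2E) − 5·(2E) + 10·(2 + x) = 20, i.e. 20 + 10x − 3·(8 + 3x) = 20.
Collecting terms: x − 4 = 20, so x = 24.
Then 2E = 8 + 3·24 = 80, so E = 40, V = 2E/5 = 16, F = 2 + 24 = 26.

40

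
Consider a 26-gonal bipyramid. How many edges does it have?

78

A bipyramid over an n-gon has 2n triangular faces and n + 2 vertices: V = 26 + 2 = 28, E = 3·26 = 78, F = 2·26 = 52.
Check: V − E + F = 28 − 78 + 52 = 2.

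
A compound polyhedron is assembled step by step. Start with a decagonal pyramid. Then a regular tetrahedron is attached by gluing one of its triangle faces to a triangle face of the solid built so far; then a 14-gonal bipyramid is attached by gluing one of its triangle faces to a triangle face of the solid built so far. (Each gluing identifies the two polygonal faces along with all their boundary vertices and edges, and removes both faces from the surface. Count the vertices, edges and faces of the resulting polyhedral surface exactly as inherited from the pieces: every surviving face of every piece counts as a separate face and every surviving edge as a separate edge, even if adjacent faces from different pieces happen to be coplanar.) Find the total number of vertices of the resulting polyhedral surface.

A decagonal pyramid: V=11, E=20, F=11.
Attach a regular tetrahedron (V=4, E=6, F=4) along a 3-gon: merge 3 vertices and 3 edges, delete both glued faces → V=12, E=23, F=13.
Attach a 14-gonal bipyramid (V=16, E=42, F=28) along a 3-gon: merge 3 vertices and 3 edges, delete both glued faces → V=25, E=62, F=39.
Check: V − E + F = 25 − 62 + 39 = 2.

25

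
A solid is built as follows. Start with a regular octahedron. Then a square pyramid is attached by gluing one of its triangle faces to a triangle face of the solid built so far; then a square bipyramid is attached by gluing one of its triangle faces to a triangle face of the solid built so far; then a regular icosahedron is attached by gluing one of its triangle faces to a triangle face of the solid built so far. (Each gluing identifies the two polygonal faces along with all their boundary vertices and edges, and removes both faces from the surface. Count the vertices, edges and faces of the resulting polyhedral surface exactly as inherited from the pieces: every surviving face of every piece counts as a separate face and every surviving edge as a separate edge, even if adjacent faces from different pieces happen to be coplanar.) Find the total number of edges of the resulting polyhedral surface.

53

A regular octahedron: V=6, E=12, F=8.
Attach a square pyramid (V=5, E=8, F=5) along a 3-gon: merge 3 vertices and 3 edges, delete both glued faces → V=8, E=17, F=11.
Attach a square bipyramid (V=6, E=12, F=8) along a 3-gon: merge 3 vertices and 3 edges, delete both glued faces → V=11, E=26, F=17.
Attach a regular icosahedron (V=12, E=30, F=20) along a 3-gon: merge 3 vertices and 3 edges, delete both glued faces → V=20, E=53, F=35.
Check: V − E + F = 20 − 53 + 35 = 2.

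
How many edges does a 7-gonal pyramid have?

14

A pyramid on an n-gon base has one n-gon and n triangles: V = 7 + 1 = 8, E = 2·7 = 14, F = 7 + 1 = 8.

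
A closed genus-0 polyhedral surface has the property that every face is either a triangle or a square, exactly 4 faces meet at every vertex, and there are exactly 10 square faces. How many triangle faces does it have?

8

Let x be the number of triangles; then F = 10 + x.
Edge–face incidences: 2E = 4·10 + 3·x = 40 + 3x.
Every vertex has degree 4, so 4V = 2E.
Euler: V − E + F = 2 ⇒ (2E)/4 − E + (10 + x) = 2.
Multiply by 8: 2·(2E) − 4·(2E) + 8·(10 + x) = 16, i.e. 80 + 8x − 2·(40 + 3x) = 16.
Collecting terms: 2x = 16, so x = 8.
Then 2E = 40 + 3·8 = 64, so E = 32, V = 2E/4 = 16, F = 10 + 8 = 18.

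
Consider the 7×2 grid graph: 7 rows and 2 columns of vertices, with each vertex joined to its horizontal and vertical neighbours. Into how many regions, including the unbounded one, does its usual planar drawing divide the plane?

The grid has V = 7·2 = 14 vertices and E = 7·1 + 2·6 = 19 edges.
F = 2 − V + E = 2 − 14 + 19 = 7.

7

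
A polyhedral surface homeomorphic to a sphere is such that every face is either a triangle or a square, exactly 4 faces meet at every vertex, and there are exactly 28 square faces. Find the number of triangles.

Let x be the number of triangles; then F = 28 + x.
Edge–face incidences: 2E = 4·28 + 3·x = 112 + 3x.
Every vertex has degree 4, so 4V = 2E.
Euler: V − E + F = 2 ⇒ (2E)/4 − E + (28 + x) = 2.
Multiply by 8: 2·(2E) − 4·(2E) + 8·(28 + x) = 16, i.e. 224 + 8x − 2·(112 + 3x) = 16.
Collecting terms: 2x = 16, so x = 8.
Then 2E = 112 + 3·8 = 136, so E = 68, V = 2E/4 = 34, F = 28 + 8 = 36.

8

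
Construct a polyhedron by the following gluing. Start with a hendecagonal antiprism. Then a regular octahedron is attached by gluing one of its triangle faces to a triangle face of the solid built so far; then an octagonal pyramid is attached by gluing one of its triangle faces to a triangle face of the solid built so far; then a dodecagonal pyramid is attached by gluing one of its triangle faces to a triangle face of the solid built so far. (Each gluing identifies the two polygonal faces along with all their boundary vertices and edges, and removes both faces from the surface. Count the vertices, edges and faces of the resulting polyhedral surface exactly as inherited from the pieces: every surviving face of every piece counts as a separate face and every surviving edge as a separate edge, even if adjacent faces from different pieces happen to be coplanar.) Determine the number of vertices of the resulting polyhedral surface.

A hendecagonal antiprism: V=22, E=44, F=24.
Attach a regular octahedron (V=6, E=12, F=8) along a 3-gon: merge 3 vertices and 3 edges, delete both glued faces → V=25, E=53, F=30.
Attach an octagonal pyramid (V=9, E=16, F=9) along a 3-gon: merge 3 vertices and 3 edges, delete both glued faces → V=31, E=66, F=37.
Attach a dodecagonal pyramid (V=13, E=24, F=13) along a 3-gon: merge 3 vertices and 3 edges, delete both glued faces → V=41, E=87, F=48.
Check: V − E + F = 41 − 87 + 48 = 2.

41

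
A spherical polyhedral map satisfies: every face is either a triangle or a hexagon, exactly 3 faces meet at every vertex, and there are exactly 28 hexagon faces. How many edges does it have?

90

Let x be the number of triangles; then F = 28 + x.
Edge–face incidences: 2E = 6·28 + 3·x = 168 + 3x.
Every vertex has degree 3, so 3V = 2E.
Euler: V − E + F = 2 ⇒ (2E)/3 − E + (28 + x) = 2.
Multiply by 6: 2·(2E) − 3·(2E) + 6·(28 + x) = 12, i.e. 168 + 6x − (168 + 3x) = 12.
Collecting terms: 3x = 12, so x = 4.
Then 2E = 168 + 3·4 = 180, so E = 90, V = 2E/3 = 60, F = 28 + 4 = 32.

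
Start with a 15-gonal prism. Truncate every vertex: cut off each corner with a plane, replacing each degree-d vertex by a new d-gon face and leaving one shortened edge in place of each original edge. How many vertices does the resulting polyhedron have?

90

The base solid has V = 30, E = 45, F = 17.
Truncation replaces each original edge-end by a new vertex, so V′ = 2E = 90.
Each original edge survives, and each old vertex of degree d contributes d new edges; summing degrees gives Σd = 2E, so E′ = E + 2E = 3E = 135.
Each original face survives and each original vertex becomes one new face: F′ = F + V = 47.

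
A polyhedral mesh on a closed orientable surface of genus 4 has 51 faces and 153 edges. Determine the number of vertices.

For a closed orientable surface of genus 4, χ = 2 − 2·4 = -6.
V = -6 + E − F = -6 + 153 − 51 = 96.

96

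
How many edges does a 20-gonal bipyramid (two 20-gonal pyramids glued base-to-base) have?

60

A bipyramid over an n-gon has 2n triangular faces and n + 2 vertices: V = 20 + 2 = 22, E = 3·20 = 60, F = 2·20 = 40.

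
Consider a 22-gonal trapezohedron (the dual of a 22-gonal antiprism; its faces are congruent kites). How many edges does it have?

The n-trapezohedron (dual of the n-antiprism) has V = 2·22 + 2 = 46, E = 4·22 = 88, F = 2·22 = 44.

88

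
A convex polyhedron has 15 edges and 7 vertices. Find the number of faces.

10

Here V − E + F = 2.
F = 2 − V + E = 2 − 7 + 15 = 10.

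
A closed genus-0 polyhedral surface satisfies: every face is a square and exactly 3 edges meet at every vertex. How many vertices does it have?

Each face has 4 edges and each edge borders two faces, so 2E = 4F.
Each vertex has degree 3, so 3V = 2E and hence V = 4F/3.
Euler: V − E + F = 2 ⇒ (4F/3) − (4F/2) + F = 2.
Multiply by 6: (8 − 12 + 6)F = 12, i.e. 2F = 12.
So F = 6, E = 4·6/2 = 12, V = 4·6/3 = 8.

8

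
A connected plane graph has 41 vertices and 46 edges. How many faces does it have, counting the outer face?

Euler's formula for a connected plane graph: V − E + F = 2, so F = 2 − 41 + 46 = 7.

7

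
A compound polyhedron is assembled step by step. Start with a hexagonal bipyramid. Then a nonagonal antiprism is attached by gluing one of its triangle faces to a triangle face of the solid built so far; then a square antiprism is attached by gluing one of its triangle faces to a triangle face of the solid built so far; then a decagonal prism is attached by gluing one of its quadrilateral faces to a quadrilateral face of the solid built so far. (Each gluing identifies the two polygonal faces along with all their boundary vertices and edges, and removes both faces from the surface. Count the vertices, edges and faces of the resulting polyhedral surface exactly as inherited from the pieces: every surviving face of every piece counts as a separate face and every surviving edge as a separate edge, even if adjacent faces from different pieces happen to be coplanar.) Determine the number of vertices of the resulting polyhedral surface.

A hexagonal bipyramid: V=8, E=18, F=12.
Attach a nonagonal antiprism (V=18, E=36, F=20) along a 3-gon: merge 3 vertices and 3 edges, delete both glued faces → V=23, E=51, F=30.
Attach a square antiprism (V=8, E=16, F=10) along a 3-gon: merge 3 vertices and 3 edges, delete both glued faces → V=28, E=64, F=38.
Attach a decagonal prism (V=20, E=30, F=12) along a 4-gon: merge 4 vertices and 4 edges, delete both glued faces → V=44, E=90, F=48.
Check: V − E + F = 44 − 90 + 48 = 2.

44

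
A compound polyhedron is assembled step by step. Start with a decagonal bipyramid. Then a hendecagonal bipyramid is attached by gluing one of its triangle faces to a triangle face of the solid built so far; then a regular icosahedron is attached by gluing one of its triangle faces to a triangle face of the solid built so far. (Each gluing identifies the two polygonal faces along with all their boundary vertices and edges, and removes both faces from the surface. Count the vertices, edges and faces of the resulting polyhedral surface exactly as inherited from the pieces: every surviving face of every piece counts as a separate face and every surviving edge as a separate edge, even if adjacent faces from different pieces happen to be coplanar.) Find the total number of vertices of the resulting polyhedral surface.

A decagonal bipyramid: V=12, E=30, F=20.
Attach a hendecagonal bipyramid (V=13, E=33, F=22) along a 3-gon: merge 3 vertices and 3 edges, delete both glued faces → V=22, E=60, F=40.
Attach a regular icosahedron (V=12, E=30, F=20) along a 3-gon: merge 3 vertices and 3 edges, delete both glued faces → V=31, E=87, F=58.
Check: V − E + F = 31 − 87 + 58 = 2.

31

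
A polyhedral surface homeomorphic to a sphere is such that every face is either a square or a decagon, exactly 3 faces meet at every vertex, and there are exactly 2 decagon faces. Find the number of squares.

Let x be the number of squares; then F = 2 + x.
Edge–face incidences: 2E = 10·2 + 4·x = 20 + 4x.
Every vertex has degree 3, so 3V = 2E.
Euler: V − E + F = 2 ⇒ (2E)/3 − E + (2 + x) = 2.
Multiply by 6: 2·(2E) − 3·(2E) + 6·(2 + x) = 12, i.e. 12 + 6x − (20 + 4x) = 12.
Collecting terms: 2x − 8 = 12, so 2x = 20, so x = 10.
Then 2E = 20 + 4·10 = 60, so E = 30, V = 2E/3 = 20, F = 2 + 10 = 12.

10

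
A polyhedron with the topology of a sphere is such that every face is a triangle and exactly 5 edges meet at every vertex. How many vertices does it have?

Each face has 3 edges and each edge borders two faces, so 2E = 3F.
Each vertex has degree 5, so 5V = 2E and hence V = 3F/5.
Euler: V − E + F = 2 ⇒ (3F/5) − (3F/2) + F = 2.
Multiply by 10: (6 − 15 + 10)F = 20, i.e. 1F = 20.
So F = 20, E = 3·20/2 = 30, V = 3·20/5 = 12.

12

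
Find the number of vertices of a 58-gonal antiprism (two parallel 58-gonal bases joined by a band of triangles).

An antiprism on an n-gon has two n-gon caps and 2n triangles: V = 2·58 = 116, E = 4·58 = 232, F = 2·58 + 2 = 118.

116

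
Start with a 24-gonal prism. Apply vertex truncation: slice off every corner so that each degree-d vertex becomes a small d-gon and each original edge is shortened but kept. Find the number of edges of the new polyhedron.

The base solid has V = 48, E = 72, F = 26.
Truncation replaces each original edge-end by a new vertex, so V′ = 2E = 144.
Each original edge survives, and each old vertex of degree d contributes d new edges; summing degrees gives Σd = 2E, so E′ = E + 2E = 3E = 216.
Each original face survives and each original vertex becomes one new face: F′ = F + V = 74.

216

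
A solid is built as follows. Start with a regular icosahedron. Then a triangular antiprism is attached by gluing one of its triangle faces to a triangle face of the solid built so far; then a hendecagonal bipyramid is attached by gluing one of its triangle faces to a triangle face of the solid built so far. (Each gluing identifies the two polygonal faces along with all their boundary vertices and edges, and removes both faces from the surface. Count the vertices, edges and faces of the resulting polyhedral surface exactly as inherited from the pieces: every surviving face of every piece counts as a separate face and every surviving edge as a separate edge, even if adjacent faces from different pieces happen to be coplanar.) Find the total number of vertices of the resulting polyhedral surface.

A regular icosahedron: V=12, E=30, F=20.
Attach a triangular antiprism (V=6, E=12, F=8) along a 3-gon: merge 3 vertices and 3 edges, delete both glued faces → V=15, E=39, F=26.
Attach a hendecagonal bipyramid (V=13, E=33, F=22) along a 3-gon: merge 3 vertices and 3 edges, delete both glued faces → V=25, E=69, F=46.
Check: V − E + F = 25 − 69 + 46 = 2.

25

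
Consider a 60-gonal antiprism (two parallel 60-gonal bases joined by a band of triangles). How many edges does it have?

240

An antiprism on an n-gon has two n-gon caps and 2n triangles: V = 2·60 = 120, E = 4·60 = 240, F = 2·60 + 2 = 122.
Check: V − E + F = 120 − 240 + 122 = 2.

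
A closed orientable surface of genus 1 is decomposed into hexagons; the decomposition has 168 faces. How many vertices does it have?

336

χ = 2 − 2·1 = 0, and every face is a hexagon so 6F = 2E.
E = 6·168/2 = 504. Then V = 0 + E − F = 0 + 504 − 168 = 336.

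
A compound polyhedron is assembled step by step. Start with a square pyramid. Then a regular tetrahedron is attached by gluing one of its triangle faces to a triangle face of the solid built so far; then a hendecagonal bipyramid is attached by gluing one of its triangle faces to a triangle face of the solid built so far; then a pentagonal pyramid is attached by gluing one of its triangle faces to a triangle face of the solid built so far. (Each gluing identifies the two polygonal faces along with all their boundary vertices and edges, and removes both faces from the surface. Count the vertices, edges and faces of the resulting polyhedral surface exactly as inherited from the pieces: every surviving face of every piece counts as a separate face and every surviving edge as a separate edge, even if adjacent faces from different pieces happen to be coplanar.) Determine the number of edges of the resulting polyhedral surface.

48

A square pyramid: V=5, E=8, F=5.
Attach a regular tetrahedron (V=4, E=6, F=4) along a 3-gon: merge 3 vertices and 3 edges, delete both glued faces → V=6, E=11, F=7.
Attach a hendecagonal bipyramid (V=13, E=33, F=22) along a 3-gon: merge 3 vertices and 3 edges, delete both glued faces → V=16, E=41, F=27.
Attach a pentagonal pyramid (V=6, E=10, F=6) along a 3-gon: merge 3 vertices and 3 edges, delete both glued faces → V=19, E=48, F=31.
Check: V − E + F = 19 − 48 + 31 = 2.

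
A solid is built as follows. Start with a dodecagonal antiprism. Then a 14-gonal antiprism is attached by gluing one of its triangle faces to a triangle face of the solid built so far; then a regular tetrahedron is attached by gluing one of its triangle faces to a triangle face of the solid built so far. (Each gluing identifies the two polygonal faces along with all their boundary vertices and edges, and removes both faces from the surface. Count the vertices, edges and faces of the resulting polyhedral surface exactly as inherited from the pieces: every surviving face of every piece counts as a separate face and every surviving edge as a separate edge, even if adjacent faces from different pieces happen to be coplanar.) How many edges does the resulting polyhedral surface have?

104

A dodecagonal antiprism: V=24, E=48, F=26.
Attach a 14-gonal antiprism (V=28, E=56, F=30) along a 3-gon: merge 3 vertices and 3 edges, delete both glued faces → V=49, E=101, F=54.
Attach a regular tetrahedron (V=4, E=6, F=4) along a 3-gon: merge 3 vertices and 3 edges, delete both glued faces → V=50, E=104, F=56.
Check: V − E + F = 50 − 104 + 56 = 2.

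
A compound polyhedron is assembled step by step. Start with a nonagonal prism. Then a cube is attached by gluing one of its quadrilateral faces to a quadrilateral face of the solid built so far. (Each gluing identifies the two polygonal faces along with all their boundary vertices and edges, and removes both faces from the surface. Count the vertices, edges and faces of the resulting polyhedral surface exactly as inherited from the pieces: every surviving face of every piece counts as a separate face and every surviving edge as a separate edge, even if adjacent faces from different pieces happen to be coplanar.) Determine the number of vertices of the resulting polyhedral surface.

22

A nonagonal prism: V=18, E=27, F=11.
Attach a cube (V=8, E=12, F=6) along a 4-gon: merge 4 vertices and 4 edges, delete both glued faces → V=22, E=35, F=15.
Check: V − E + F = 22 − 35 + 15 = 2.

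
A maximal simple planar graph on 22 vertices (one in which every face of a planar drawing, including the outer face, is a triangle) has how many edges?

60

In a plane triangulation 3F = 2E and V − E + F = 2, so E = 3V − 6 = 3·22 − 6 = 60.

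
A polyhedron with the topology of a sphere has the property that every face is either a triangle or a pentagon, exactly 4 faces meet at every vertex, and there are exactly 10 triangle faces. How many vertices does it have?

10

Let x be the number of pentagons; then F = 10 + x.
Edge–face incidences: 2E = 3·10 + 5·x = 30 + 5x.
Every vertex has degree 4, so 4V = 2E.
Euler: V − E + F = 2 ⇒ (2E)/4 − E + (10 + x) = 2.
Multiply by 8: 2·(2E) − 4·(2E) + 8·(10 + x) = 16, i.e. 80 + 8x − 2·(30 + 5x) = 16.
Collecting terms: −2x + 20 = 16, so −2x = −4, so x = 2.
Then 2E = 30 + 5·2 = 40, so E = 20, V = 2E/4 = 10, F = 10 + 2 = 12.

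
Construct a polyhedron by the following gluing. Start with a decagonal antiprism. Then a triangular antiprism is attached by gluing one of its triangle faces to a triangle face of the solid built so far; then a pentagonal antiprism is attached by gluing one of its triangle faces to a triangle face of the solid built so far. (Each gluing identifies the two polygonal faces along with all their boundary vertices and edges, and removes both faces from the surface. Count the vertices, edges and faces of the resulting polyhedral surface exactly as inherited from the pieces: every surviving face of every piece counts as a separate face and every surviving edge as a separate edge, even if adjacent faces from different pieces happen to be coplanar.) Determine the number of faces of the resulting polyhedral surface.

38

A decagonal antiprism: V=20, E=40, F=22.
Attach a triangular antiprism (V=6, E=12, F=8) along a 3-gon: merge 3 vertices and 3 edges, delete both glued faces → V=23, E=49, F=28.
Attach a pentagonal antiprism (V=10, E=20, F=12) along a 3-gon: merge 3 vertices and 3 edges, delete both glued faces → V=30, E=66, F=38.
Check: V − E + F = 30 − 66 + 38 = 2.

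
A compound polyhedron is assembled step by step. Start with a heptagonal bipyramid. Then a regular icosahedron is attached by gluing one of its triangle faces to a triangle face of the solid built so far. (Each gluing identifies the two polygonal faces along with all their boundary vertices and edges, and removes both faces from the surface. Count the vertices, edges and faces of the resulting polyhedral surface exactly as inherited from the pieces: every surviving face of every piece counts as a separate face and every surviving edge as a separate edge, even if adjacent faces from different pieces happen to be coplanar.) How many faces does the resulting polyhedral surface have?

32

A heptagonal bipyramid: V=9, E=21, F=14.
Attach a regular icosahedron (V=12, E=30, F=20) along a 3-gon: merge 3 vertices and 3 edges, delete both glued faces → V=18, E=48, F=32.
Check: V − E + F = 18 − 48 + 32 = 2.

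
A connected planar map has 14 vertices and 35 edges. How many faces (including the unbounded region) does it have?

Euler's formula for a connected plane graph: V − E + F = 2, so F = 2 − 14 + 35 = 23.

23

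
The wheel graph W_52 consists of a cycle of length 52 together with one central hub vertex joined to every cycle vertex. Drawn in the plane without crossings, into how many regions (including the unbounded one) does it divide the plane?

W_52 has V = 52 + 1 = 53 vertices and E = 2·52 = 104 edges.
By Euler's formula F = 2 − V + E = 2 − 53 + 104 = 53.

53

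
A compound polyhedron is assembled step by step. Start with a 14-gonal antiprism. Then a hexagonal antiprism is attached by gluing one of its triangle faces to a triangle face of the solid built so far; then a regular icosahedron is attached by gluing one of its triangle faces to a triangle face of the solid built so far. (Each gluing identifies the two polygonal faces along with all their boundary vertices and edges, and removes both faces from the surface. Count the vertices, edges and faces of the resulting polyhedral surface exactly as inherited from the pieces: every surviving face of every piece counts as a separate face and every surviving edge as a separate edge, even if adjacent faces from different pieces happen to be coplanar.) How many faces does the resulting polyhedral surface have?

A 14-gonal antiprism: V=28, E=56, F=30.
Attach a hexagonal antiprism (V=12, E=24, F=14) along a 3-gon: merge 3 vertices and 3 edges, delete both glued faces → V=37, E=77, F=42.
Attach a regular icosahedron (V=12, E=30, F=20) along a 3-gon: merge 3 vertices and 3 edges, delete both glued faces → V=46, E=104, F=60.
Check: V − E + F = 46 − 104 + 60 = 2.

60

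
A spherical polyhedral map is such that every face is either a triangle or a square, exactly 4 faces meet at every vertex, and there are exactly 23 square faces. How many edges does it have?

Let x be the number of triangles; then F = 23 + x.
Edge–face incidences: 2E = 4·23 + 3·x = 92 + 3x.
Every vertex has degree 4, so 4V = 2E.
Euler: V − E + F = 2 ⇒ (2E)/4 − E + (23 + x) = 2.
Multiply by 8: 2·(2E) − 4·(2E) + 8·(23 + x) = 16, i.e. 184 + 8x − 2·(92 + 3x) = 16.
Collecting terms: 2x = 16, so x = 8.
Then 2E = 92 + 3·8 = 116, so E = 58, V = 2E/4 = 29, F = 23 + 8 = 31.

58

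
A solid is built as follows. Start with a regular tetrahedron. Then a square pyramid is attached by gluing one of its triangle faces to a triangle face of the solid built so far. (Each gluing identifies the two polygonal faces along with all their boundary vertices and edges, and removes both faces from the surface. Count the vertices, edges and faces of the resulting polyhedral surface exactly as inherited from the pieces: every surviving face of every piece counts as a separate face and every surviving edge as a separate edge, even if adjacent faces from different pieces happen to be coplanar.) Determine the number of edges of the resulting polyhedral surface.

11

A regular tetrahedron: V=4, E=6, F=4.
Attach a square pyramid (V=5, E=8, F=5) along a 3-gon: merge 3 vertices and 3 edges, delete both glued faces → V=6, E=11, F=7.
Check: V − E + F = 6 − 11 + 7 = 2.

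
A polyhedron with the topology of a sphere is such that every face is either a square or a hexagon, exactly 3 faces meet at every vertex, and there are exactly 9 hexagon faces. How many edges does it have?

Let x be the number of squares; then F = 9 + x.
Edge–face incidences: 2E = 6·9 + 4·x = 54 + 4x.
Every vertex has degree 3, so 3V = 2E.
Euler: V − E + F = 2 ⇒ (2E)/3 − E + (9 + x) = 2.
Multiply by 6: 2·(2E) − 3·(2E) + 6·(9 + x) = 12, i.e. 54 + 6x − (54 + 4x) = 12.
Collecting terms: 2x = 12, so x = 6.
Then 2E = 54 + 4·6 = 78, so E = 39, V = 2E/3 = 26, F = 9 + 6 = 15.

39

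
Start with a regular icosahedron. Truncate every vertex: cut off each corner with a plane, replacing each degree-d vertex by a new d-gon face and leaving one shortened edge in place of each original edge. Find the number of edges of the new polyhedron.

90

The base solid has V = 12, E = 30, F = 20.
Truncation replaces each original edge-end by a new vertex, so V′ = 2E = 60.
Each original edge survives, and each old vertex of degree d contributes d new edges; summing degrees gives Σd = 2E, so E′ = E + 2E = 3E = 90.
Each original face survives and each original vertex becomes one new face: F′ = F + V = 32.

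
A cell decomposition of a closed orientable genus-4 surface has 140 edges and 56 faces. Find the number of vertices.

For a closed orientable surface of genus 4, χ = 2 − 2·4 = -6.
V = -6 + E − F = -6 + 140 − 56 = 78.

78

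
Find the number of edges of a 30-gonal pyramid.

A pyramid on an n-gon base has one n-gon and n triangles: V = 30 + 1 = 31, E = 2·30 = 60, F = 30 + 1 = 31.

60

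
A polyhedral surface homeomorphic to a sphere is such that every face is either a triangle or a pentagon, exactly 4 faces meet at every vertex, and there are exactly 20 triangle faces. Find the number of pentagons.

Let x be the number of pentagons; then F = 20 + x.
Edge–face incidences: 2E = 3·20 + 5·x = 60 + 5x.
Every vertex has degree 4, so 4V = 2E.
Euler: V − E + F = 2 ⇒ (2E)/4 − E + (20 + x) = 2.
Multiply by 8: 2·(2E) − 4·(2E) + 8·(20 + x) = 16, i.e. 160 + 8x − 2·(60 + 5x) = 16.
Collecting terms: −2x + 40 = 16, so −2x = −24, so x = 12.
Then 2E = 60 + 5·12 = 120, so E = 60, V = 2E/4 = 30, F = 20 + 12 = 32.

12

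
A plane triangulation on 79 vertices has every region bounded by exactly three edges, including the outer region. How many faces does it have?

154

In a plane triangulation 3F = 2E and V − E + F = 2, so F = 2V − 4 = 2·79 − 4 = 154.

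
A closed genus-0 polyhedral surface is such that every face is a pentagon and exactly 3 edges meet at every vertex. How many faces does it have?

12

Each face has 5 edges and each edge borders two faces, so 2E = 5F.
Each vertex has degree 3, so 3V = 2E and hence V = 5F/3.
Euler: V − E + F = 2 ⇒ (5F/3) − (5F/2) + F = 2.
Multiply by 6: (10 − 15 + 6)F = 12, i.e. 1F = 12.
So F = 12, E = 5·12/2 = 30, V = 5·12/3 = 20.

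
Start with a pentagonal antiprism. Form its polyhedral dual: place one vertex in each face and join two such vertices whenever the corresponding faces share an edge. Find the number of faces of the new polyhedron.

10

The base solid has V = 10, E = 20, F = 12.
The dual swaps V and F and preserves E: V′ = F = 12, E′ = E = 20, F′ = V = 10.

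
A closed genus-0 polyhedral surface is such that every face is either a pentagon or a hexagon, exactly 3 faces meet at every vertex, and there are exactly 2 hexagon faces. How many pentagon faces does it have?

Let x be the number of pentagons; then F = 2 + x.
Edge–face incidences: 2E = 6·2 + 5·x = 12 + 5x.
Every vertex has degree 3, so 3V = 2E.
Euler: V − E + F = 2 ⇒ (2E)/3 − E + (2 + x) = 2.
Multiply by 6: 2·(2E) − 3·(2E) + 6·(2 + x) = 12, i.e. 12 + 6x − (12 + 5x) = 12.
Collecting terms: x = 12.
Then 2E = 12 + 5·12 = 72, so E = 36, V = 2E/3 = 24, F = 2 + 12 = 14.

12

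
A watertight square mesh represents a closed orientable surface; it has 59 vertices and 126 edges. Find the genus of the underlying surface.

3

Every face is a square and each edge borders two faces, so 4F = 2·126, giving F = 63.
χ = V − E + F = 59 − 126 + 63 = -4.
For a closed orientable surface χ = 2 − 2g, so g = (2 − (-4))/2 = 3.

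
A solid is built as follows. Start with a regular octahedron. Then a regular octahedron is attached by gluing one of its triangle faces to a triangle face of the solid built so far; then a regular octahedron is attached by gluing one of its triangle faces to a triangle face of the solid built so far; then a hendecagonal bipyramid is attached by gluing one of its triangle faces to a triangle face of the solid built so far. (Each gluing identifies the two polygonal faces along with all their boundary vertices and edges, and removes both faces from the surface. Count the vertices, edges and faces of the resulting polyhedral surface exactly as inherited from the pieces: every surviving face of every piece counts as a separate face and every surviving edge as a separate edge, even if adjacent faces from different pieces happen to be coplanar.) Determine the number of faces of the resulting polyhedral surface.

40

A regular octahedron: V=6, E=12, F=8.
Attach a regular octahedron (V=6, E=12, F=8) along a 3-gon: merge 3 vertices and 3 edges, delete both glued faces → V=9, E=21, F=14.
Attach a regular octahedron (V=6, E=12, F=8) along a 3-gon: merge 3 vertices and 3 edges, delete both glued faces → V=12, E=30, F=20.
Attach a hendecagonal bipyramid (V=13, E=33, F=22) along a 3-gon: merge 3 vertices and 3 edges, delete both glued faces → V=22, E=60, F=40.
Check: V − E + F = 22 − 60 + 40 = 2.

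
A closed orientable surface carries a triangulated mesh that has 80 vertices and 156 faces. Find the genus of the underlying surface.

Every face is a triangle, so 2E = 3·156 = 468, giving E = 234.
χ = V − E + F = 80 − 234 + 156 = 2.
For a closed orientable surface χ = 2 − 2g, so g = (2 − (2))/2 = 0.

0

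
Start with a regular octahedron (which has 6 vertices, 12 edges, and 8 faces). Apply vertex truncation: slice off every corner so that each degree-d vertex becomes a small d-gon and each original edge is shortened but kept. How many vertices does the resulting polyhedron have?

24

Truncation replaces each original edge-end by a new vertex, so V′ = 2E = 24.
Each original edge survives, and each old vertex of degree d contributes d new edges; summing degrees gives Σd = 2E, so E′ = E + 2E = 3E = 36.
Each original face survives and each original vertex becomes one new face: F′ = F + V = 14.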